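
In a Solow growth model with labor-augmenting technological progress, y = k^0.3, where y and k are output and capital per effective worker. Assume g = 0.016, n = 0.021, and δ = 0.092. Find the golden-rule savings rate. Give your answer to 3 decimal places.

s_gold = 0.300

The effective depreciation rate is n + g + δ = 0.021 + 0.016 + 0.092 = 0.129.
At the golden rule MPK = n+g+δ, and in any Cobb-Douglas steady state s = (n+g+δ)·k/y = MPK·k/y = capital's share 0.3.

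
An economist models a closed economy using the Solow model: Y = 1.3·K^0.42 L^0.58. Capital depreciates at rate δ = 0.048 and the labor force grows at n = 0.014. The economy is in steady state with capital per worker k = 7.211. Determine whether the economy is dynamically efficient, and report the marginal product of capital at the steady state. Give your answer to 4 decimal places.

dynamically efficient; MPK ≈ 0.1736

n + δ = 0.014 + 0.048 = 0.062.
MPK = 0.42·1.3·k^(0.42−1) = 0.42·1.3·7.211^(-0.58) ≈ 0.1736.
MPK > 0.062, so the economy is dynamically efficient (under-saving).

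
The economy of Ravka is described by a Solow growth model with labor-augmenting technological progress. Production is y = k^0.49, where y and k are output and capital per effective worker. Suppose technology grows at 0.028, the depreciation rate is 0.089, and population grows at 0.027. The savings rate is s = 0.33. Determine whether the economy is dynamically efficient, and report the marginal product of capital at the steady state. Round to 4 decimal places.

Break-even investment rate: n + g + δ = 0.027 + 0.028 + 0.089 = 0.144.
Steady-state k*: s·k^0.49 = 0.144·k gives k* = (0.33/0.144)^(1/0.51) ≈ 5.0837.
MPK = 0.49·5.0837^(-0.51) ≈ 0.2138.
MPK > n+g+δ = 0.144, so the economy is dynamically efficient (under-saving).

dynamically efficient; MPK ≈ 0.2138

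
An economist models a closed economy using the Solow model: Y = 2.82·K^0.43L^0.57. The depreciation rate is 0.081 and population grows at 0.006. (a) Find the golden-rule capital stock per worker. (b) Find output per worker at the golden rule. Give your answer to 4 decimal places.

Capital per worker breaks even when investment replaces (n + δ)·k; here n + δ = 0.087.
Maximizing c = f(k) − (n+δ)·k gives f'(k) = n+δ, i.e. 0.43·2.82·k^(0.43−1) = 0.087, so k_gold = (0.43·2.82/0.087)^(1/0.57) ≈ 101.7104.
y_gold = 2.82·101.7104^0.43 ≈ 20.5786.

(a) k_gold ≈ 101.7104; (b) y_gold ≈ 20.5786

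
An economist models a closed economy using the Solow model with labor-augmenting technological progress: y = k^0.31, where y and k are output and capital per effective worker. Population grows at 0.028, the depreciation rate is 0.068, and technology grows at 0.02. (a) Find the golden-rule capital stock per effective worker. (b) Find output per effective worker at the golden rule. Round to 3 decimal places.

(a) k_gold ≈ 4.156; (b) y_gold ≈ 1.555

n + g + δ = 0.028 + 0.02 + 0.068 = 0.116.
Setting f'(k) = n+g+δ gives 0.31·k^(0.31−1) = 0.116, hence k_gold = (0.31/0.116)^(1/0.69) ≈ 4.1562.
y_gold = 4.1562^0.31 ≈ 1.5552.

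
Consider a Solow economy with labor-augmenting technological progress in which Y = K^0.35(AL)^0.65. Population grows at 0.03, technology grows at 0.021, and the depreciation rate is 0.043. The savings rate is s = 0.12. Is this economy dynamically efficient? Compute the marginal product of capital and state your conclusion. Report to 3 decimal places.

Capital per effective worker breaks even when investment replaces (n + g + δ)·k; here n + g + δ = 0.094.
Steady-state k*: s·k^0.35 = 0.094·k gives k* = (0.12/0.094)^(1/0.65) ≈ 1.4560.
MPK = 0.35·1.4560^(-0.65) ≈ 0.2742.
MPK > n+g+δ = 0.094, so the economy is dynamically efficient (under-saving).

dynamically efficient; MPK ≈ 0.274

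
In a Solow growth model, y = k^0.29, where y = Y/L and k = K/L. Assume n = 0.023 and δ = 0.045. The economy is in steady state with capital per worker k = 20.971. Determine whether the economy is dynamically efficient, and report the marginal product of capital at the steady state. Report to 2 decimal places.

dynamically inefficient; MPK ≈ 0.03

Capital per worker breaks even when investment replaces (n + δ)·k; here n + δ = 0.068.
MPK = 0.29·k^(0.29−1) = 0.29·20.971^(-0.71) ≈ 0.0334.
MPK < 0.068, so the economy is dynamically inefficient (over-saving).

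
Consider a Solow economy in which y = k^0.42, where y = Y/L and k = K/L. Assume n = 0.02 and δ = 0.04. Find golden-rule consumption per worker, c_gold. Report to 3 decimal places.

c_gold ≈ 2.374

Break-even investment rate: n + δ = 0.02 + 0.04 = 0.06.
At the golden rule the marginal product of capital equals n+δ: 0.42·k^(0.42−1) = 0.06. Solving, k_gold = (0.42/0.06)^(1/0.58) ≈ 28.6461.
y_gold = 28.6461^0.42 ≈ 4.0923.
c_gold = y_gold − (n+δ)·k_gold = 4.0923 − 0.06·28.6461 ≈ 2.3735.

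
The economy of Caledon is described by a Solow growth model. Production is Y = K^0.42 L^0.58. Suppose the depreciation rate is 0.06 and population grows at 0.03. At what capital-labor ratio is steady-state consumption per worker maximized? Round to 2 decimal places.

Break-even investment rate: n + δ = 0.03 + 0.06 = 0.09.
Maximizing c = f(k) − (n+δ)·k gives f'(k) = n+δ, i.e. 0.42·k^(0.42−1) = 0.09, so k_gold = (0.42/0.09)^(1/0.58) ≈ 14.2384.

k_gold ≈ 14.24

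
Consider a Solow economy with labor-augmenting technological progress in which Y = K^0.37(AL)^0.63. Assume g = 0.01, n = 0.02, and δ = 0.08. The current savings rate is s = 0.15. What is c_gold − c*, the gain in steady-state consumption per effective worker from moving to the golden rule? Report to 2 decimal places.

Δc ≈ 0.26

Capital per effective worker breaks even when investment replaces (n + g + δ)·k; here n + g + δ = 0.11.
Current steady state (s = 0.15): k* = (0.15/0.11)^(1/0.63) ≈ 1.6361, y* = 1.6361^0.37 ≈ 1.1998, c* = (1−0.15)·1.1998 ≈ 1.0198.
Setting f'(k) = n+g+δ gives 0.37·k^(0.37−1) = 0.11, hence k_gold = (0.37/0.11)^(1/0.63) ≈ 6.8581.
y_gold = 6.8581^0.37 ≈ 2.0389, c_gold = y_gold − 0.11·k_gold ≈ 1.2845.
Gain: Δc = 1.2845 − 1.0198 ≈ 0.2647.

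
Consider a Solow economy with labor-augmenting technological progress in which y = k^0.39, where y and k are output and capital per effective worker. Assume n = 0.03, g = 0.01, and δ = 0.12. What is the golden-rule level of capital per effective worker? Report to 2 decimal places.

k_gold ≈ 4.31

The effective depreciation rate is n + g + δ = 0.03 + 0.01 + 0.12 = 0.16.
Maximizing c = f(k) − (n+g+δ)·k gives f'(k) = n+g+δ, i.e. 0.39·k^(0.39−1) = 0.16, so k_gold = (0.39/0.16)^(1/0.61) ≈ 4.3086.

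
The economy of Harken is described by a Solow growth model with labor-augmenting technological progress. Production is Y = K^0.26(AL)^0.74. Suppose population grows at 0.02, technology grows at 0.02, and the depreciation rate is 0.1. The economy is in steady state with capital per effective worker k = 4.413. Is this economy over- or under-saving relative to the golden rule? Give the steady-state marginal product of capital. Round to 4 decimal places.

over-saving; MPK ≈ 0.0867

n + g + δ = 0.02 + 0.02 + 0.1 = 0.14.
MPK = 0.26·k^(0.26−1) = 0.26·4.413^(-0.74) ≈ 0.0867.
MPK < 0.14, so the economy is dynamically inefficient (over-saving).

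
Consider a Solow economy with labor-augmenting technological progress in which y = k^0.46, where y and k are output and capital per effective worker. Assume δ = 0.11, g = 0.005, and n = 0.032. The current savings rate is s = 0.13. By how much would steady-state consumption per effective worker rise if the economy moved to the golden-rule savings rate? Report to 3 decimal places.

Δc ≈ 0.644

Capital per effective worker breaks even when investment replaces (n + g + δ)·k; here n + g + δ = 0.147.
Current steady state (s = 0.13): k* = (0.13/0.147)^(1/0.54) ≈ 0.7965, y* = 0.7965^0.46 ≈ 0.9006, c* = (1−0.13)·0.9006 ≈ 0.7835.
At the golden rule the marginal product of capital equals n+g+δ: 0.46·k^(0.46−1) = 0.147. Solving, k_gold = (0.46/0.147)^(1/0.54) ≈ 8.2696.
y_gold = 8.2696^0.46 ≈ 2.6427, c_gold = y_gold − 0.147·k_gold ≈ 1.4270.
Gain: Δc = 1.4270 − 0.7835 ≈ 0.6435.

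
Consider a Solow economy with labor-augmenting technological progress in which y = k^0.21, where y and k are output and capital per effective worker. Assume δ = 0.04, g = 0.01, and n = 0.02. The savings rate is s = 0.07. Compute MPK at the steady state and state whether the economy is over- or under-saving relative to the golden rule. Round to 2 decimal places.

under-saving; MPK ≈ 0.21

Break-even investment rate: n + g + δ = 0.02 + 0.01 + 0.04 = 0.07.
Steady-state k*: s·k^0.21 = 0.07·k gives k* = (0.07/0.07)^(1/0.79) ≈ 1.0000.
MPK = 0.21·1.0000^(-0.79) ≈ 0.2100.
MPK > n+g+δ = 0.07, so the economy is dynamically efficient (under-saving).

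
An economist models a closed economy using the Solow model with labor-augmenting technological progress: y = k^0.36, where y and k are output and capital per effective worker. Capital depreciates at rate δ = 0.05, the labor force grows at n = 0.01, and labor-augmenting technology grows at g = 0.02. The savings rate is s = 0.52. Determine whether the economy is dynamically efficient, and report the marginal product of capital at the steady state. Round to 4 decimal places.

Capital per effective worker breaks even when investment replaces (n + g + δ)·k; here n + g + δ = 0.08.
Steady-state k*: s·k^0.36 = 0.08·k gives k* = (0.52/0.08)^(1/0.64) ≈ 18.6285.
MPK = 0.36·18.6285^(-0.64) ≈ 0.0554.
MPK < n+g+δ = 0.08, so the economy is dynamically inefficient (over-saving).

dynamically inefficient; MPK ≈ 0.0554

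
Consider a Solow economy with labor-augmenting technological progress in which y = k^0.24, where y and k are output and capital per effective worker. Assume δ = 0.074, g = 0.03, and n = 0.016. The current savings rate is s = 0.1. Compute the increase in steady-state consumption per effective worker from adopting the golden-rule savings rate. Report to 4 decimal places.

Δc ≈ 0.0963

Capital per effective worker breaks even when investment replaces (n + g + δ)·k; here n + g + δ = 0.12.
Current steady state (s = 0.1): k* = (0.1/0.12)^(1/0.76) ≈ 0.7867, y* = 0.7867^0.24 ≈ 0.9441, c* = (1−0.1)·0.9441 ≈ 0.8496.
Maximizing c = f(k) − (n+g+δ)·k gives f'(k) = n+g+δ, i.e. 0.24·k^(0.24−1) = 0.12, so k_gold = (0.24/0.12)^(1/0.76) ≈ 2.4894.
y_gold = 2.4894^0.24 ≈ 1.2447, c_gold = y_gold − 0.12·k_gold ≈ 0.9460.
Gain: Δc = 0.9460 − 0.8496 ≈ 0.0963.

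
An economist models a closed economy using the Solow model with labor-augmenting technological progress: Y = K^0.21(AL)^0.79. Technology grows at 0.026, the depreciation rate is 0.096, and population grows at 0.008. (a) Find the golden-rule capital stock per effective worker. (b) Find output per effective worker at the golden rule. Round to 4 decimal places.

Capital per effective worker breaks even when investment replaces (n + g + δ)·k; here n + g + δ = 0.13.
Maximizing c = f(k) − (n+g+δ)·k gives f'(k) = n+g+δ, i.e. 0.21·k^(0.21−1) = 0.13, so k_gold = (0.21/0.13)^(1/0.79) ≈ 1.8350.
y_gold = 1.8350^0.21 ≈ 1.1360.

(a) k_gold ≈ 1.8350; (b) y_gold ≈ 1.1360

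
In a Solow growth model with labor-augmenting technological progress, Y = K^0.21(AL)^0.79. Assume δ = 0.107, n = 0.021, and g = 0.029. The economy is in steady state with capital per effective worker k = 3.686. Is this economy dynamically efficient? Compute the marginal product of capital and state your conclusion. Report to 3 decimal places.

n + g + δ = 0.021 + 0.029 + 0.107 = 0.157.
MPK = 0.21·k^(0.21−1) = 0.21·3.686^(-0.79) ≈ 0.0749.
MPK < 0.157, so the economy is dynamically inefficient (over-saving).

dynamically inefficient; MPK ≈ 0.075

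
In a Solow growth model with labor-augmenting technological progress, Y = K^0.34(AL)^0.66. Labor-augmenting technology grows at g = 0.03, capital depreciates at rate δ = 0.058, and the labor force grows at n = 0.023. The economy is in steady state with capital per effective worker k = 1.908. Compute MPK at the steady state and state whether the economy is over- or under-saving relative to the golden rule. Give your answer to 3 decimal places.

Capital per effective worker breaks even when investment replaces (n + g + δ)·k; here n + g + δ = 0.111.
MPK = 0.34·k^(0.34−1) = 0.34·1.908^(-0.66) ≈ 0.2220.
MPK > 0.111, so the economy is dynamically efficient (under-saving).

under-saving; MPK ≈ 0.222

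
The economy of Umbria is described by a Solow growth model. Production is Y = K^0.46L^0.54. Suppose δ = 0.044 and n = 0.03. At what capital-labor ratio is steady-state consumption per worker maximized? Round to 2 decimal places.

n + δ = 0.03 + 0.044 = 0.074.
Golden rule sets MPK = n+δ: 0.46·k^(0.46−1) = 0.074, so k_gold = (0.46/0.074)^(1/0.54) ≈ 29.4776.

k_gold ≈ 29.48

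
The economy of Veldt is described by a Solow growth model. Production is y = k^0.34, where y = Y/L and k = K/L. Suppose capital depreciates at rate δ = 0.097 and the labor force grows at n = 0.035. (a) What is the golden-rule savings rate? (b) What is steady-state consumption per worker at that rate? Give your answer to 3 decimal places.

n + δ = 0.035 + 0.097 = 0.132.
For Cobb-Douglas, s_gold equals capital's share: s_gold = 0.34.
Golden rule sets MPK = n+δ: 0.34·k^(0.34−1) = 0.132, so k_gold = (0.34/0.132)^(1/0.66) ≈ 4.1936.
y_gold = 4.1936^0.34 ≈ 1.6281; c_gold = (1−0.34)·y_gold ≈ 1.0745.

(a) s_gold = 0.340; (b) c_gold ≈ 1.075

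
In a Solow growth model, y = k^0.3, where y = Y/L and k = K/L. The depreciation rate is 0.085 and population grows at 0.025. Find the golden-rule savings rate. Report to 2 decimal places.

Break-even investment rate: n + δ = 0.025 + 0.085 = 0.11.
At the golden rule MPK = n+δ, and in any Cobb-Douglas steady state s = (n+δ)·k/y = MPK·k/y = capital's share 0.3.

s_gold = 0.30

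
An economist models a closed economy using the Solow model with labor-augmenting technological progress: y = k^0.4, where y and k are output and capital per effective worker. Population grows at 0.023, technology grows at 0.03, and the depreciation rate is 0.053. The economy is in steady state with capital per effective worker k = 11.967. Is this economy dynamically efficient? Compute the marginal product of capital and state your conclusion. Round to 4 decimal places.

Capital per effective worker breaks even when investment replaces (n + g + δ)·k; here n + g + δ = 0.106.
MPK = 0.4·k^(0.4−1) = 0.4·11.967^(-0.6) ≈ 0.0902.
MPK < 0.106, so the economy is dynamically inefficient (over-saving).

dynamically inefficient; MPK ≈ 0.0902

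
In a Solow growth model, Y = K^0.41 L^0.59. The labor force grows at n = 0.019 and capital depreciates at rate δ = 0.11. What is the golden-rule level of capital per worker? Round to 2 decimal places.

The effective depreciation rate is n + δ = 0.019 + 0.11 = 0.129.
Maximizing c = f(k) − (n+δ)·k gives f'(k) = n+δ, i.e. 0.41·k^(0.41−1) = 0.129, so k_gold = (0.41/0.129)^(1/0.59) ≈ 7.0987.

k_gold ≈ 7.10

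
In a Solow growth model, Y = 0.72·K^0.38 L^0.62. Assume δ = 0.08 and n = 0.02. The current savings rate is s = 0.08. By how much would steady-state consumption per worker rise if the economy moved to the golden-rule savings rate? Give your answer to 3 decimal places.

n + δ = 0.02 + 0.08 = 0.1.
Current steady state (s = 0.08): k* = (0.08·0.72/0.1)^(1/0.62) ≈ 0.4108, y* = 0.72·0.4108^0.38 ≈ 0.5134, c* = (1−0.08)·0.5134 ≈ 0.4724.
Maximizing c = f(k) − (n+δ)·k gives f'(k) = n+δ, i.e. 0.38·0.72·k^(0.38−1) = 0.1, so k_gold = (0.38·0.72/0.1)^(1/0.62) ≈ 5.0702.
y_gold = 0.72·5.0702^0.38 ≈ 1.3343, c_gold = y_gold − 0.1·k_gold ≈ 0.8272.
Gain: Δc = 0.8272 − 0.4724 ≈ 0.3549.

Δc ≈ 0.355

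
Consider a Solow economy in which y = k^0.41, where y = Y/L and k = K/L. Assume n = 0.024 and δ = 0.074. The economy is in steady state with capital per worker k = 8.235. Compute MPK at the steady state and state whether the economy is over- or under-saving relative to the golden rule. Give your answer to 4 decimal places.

Capital per worker breaks even when investment replaces (n + δ)·k; here n + δ = 0.098.
MPK = 0.41·k^(0.41−1) = 0.41·8.235^(-0.59) ≈ 0.1182.
MPK > 0.098, so the economy is dynamically efficient (under-saving).

under-saving; MPK ≈ 0.1182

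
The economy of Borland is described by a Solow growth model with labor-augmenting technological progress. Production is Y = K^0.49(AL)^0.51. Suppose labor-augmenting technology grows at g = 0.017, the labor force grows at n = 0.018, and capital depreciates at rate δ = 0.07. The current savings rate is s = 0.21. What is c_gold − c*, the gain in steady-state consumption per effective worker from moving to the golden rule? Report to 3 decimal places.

n + g + δ = 0.018 + 0.017 + 0.07 = 0.105.
Current steady state (s = 0.21): k* = (0.21/0.105)^(1/0.51) ≈ 3.8927, y* = 3.8927^0.49 ≈ 1.9464, c* = (1−0.21)·1.9464 ≈ 1.5376.
Maximizing c = f(k) − (n+g+δ)·k gives f'(k) = n+g+δ, i.e. 0.49·k^(0.49−1) = 0.105, so k_gold = (0.49/0.105)^(1/0.51) ≈ 20.5011.
y_gold = 20.5011^0.49 ≈ 4.3931, c_gold = y_gold − 0.105·k_gold ≈ 2.2405.
Gain: Δc = 2.2405 − 1.5376 ≈ 0.7029.

Δc ≈ 0.703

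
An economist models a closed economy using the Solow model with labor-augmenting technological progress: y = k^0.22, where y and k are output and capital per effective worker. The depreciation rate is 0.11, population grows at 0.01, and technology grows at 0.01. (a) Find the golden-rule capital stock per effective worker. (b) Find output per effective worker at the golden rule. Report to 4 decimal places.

Capital per effective worker breaks even when investment replaces (n + g + δ)·k; here n + g + δ = 0.13.
Setting f'(k) = n+g+δ gives 0.22·k^(0.22−1) = 0.13, hence k_gold = (0.22/0.13)^(1/0.78) ≈ 1.9630.
y_gold = 1.9630^0.22 ≈ 1.1600.

(a) k_gold ≈ 1.9630; (b) y_gold ≈ 1.1600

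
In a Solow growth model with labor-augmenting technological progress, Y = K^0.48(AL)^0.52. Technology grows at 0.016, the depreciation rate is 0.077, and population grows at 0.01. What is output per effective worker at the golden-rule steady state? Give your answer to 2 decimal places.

y_gold ≈ 4.14

The effective depreciation rate is n + g + δ = 0.01 + 0.016 + 0.077 = 0.103.
Setting f'(k) = n+g+δ gives 0.48·k^(0.48−1) = 0.103, hence k_gold = (0.48/0.103)^(1/0.52) ≈ 19.2927.
Output: y_gold = k_gold^0.48 = 19.2927^0.48 ≈ 4.1399.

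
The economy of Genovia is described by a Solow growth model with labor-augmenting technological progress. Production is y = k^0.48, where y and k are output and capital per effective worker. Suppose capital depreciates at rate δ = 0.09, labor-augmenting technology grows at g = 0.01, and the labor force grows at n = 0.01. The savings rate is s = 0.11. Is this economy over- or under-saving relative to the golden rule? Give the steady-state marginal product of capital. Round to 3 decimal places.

under-saving; MPK ≈ 0.480

The effective depreciation rate is n + g + δ = 0.01 + 0.01 + 0.09 = 0.11.
Steady-state k*: s·k^0.48 = 0.11·k gives k* = (0.11/0.11)^(1/0.52) ≈ 1.0000.
MPK = 0.48·1.0000^(-0.52) ≈ 0.4800.
MPK > n+g+δ = 0.11, so the economy is dynamically efficient (under-saving).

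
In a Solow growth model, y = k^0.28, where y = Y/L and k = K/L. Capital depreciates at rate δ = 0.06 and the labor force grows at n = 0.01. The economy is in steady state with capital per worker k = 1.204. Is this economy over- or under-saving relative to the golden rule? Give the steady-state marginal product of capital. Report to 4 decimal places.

under-saving; MPK ≈ 0.2450

The effective depreciation rate is n + δ = 0.01 + 0.06 = 0.07.
MPK = 0.28·k^(0.28−1) = 0.28·1.204^(-0.72) ≈ 0.2450.
MPK > 0.07, so the economy is dynamically efficient (under-saving).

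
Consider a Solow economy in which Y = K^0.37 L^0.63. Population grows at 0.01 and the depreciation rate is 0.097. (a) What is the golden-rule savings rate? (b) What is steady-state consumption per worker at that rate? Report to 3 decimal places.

Capital per worker breaks even when investment replaces (n + δ)·k; here n + δ = 0.107.
For Cobb-Douglas, s_gold equals capital's share: s_gold = 0.37.
At the golden rule the marginal product of capital equals n+δ: 0.37·k^(0.37−1) = 0.107. Solving, k_gold = (0.37/0.107)^(1/0.63) ≈ 7.1658.
y_gold = 7.1658^0.37 ≈ 2.0723; c_gold = (1−0.37)·y_gold ≈ 1.3055.

(a) s_gold = 0.370; (b) c_gold ≈ 1.306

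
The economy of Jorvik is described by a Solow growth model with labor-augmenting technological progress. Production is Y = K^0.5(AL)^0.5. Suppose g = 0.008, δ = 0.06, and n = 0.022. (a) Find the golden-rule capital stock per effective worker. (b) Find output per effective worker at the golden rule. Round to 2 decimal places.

(a) k_gold ≈ 30.86; (b) y_gold ≈ 5.56

The effective depreciation rate is n + g + δ = 0.022 + 0.008 + 0.06 = 0.09.
Setting f'(k) = n+g+δ gives 0.5·k^(0.5−1) = 0.09, hence k_gold = (0.5/0.09)^(1/0.5) ≈ 30.8642.
y_gold = 30.8642^0.5 ≈ 5.5556.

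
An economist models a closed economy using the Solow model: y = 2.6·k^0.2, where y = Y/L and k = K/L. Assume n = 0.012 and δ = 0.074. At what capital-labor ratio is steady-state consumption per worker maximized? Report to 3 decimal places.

Break-even investment rate: n + δ = 0.012 + 0.074 = 0.086.
Golden rule sets MPK = n+δ: 0.2·2.6·k^(0.2−1) = 0.086, so k_gold = (0.2·2.6/0.086)^(1/0.8) ≈ 9.4816.

k_gold ≈ 9.482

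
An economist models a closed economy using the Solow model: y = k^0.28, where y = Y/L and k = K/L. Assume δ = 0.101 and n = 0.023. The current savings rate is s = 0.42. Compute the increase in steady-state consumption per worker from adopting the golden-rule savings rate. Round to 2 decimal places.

n + δ = 0.023 + 0.101 = 0.124.
Current steady state (s = 0.42): k* = (0.42/0.124)^(1/0.72) ≈ 5.4434, y* = 5.4434^0.28 ≈ 1.6071, c* = (1−0.42)·1.6071 ≈ 0.9321.
At the golden rule the marginal product of capital equals n+δ: 0.28·k^(0.28−1) = 0.124. Solving, k_gold = (0.28/0.124)^(1/0.72) ≈ 3.0996.
y_gold = 3.0996^0.28 ≈ 1.3727, c_gold = y_gold − 0.124·k_gold ≈ 0.9883.
Gain: Δc = 0.9883 − 0.9321 ≈ 0.0562.

Δc ≈ 0.06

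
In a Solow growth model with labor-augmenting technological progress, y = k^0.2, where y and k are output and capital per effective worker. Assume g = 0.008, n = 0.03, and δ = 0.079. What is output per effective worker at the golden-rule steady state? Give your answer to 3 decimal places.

y_gold ≈ 1.143

The effective depreciation rate is n + g + δ = 0.03 + 0.008 + 0.079 = 0.117.
Golden rule sets MPK = n+g+δ: 0.2·k^(0.2−1) = 0.117, so k_gold = (0.2/0.117)^(1/0.8) ≈ 1.9546.
Output: y_gold = k_gold^0.2 = 1.9546^0.2 ≈ 1.1434.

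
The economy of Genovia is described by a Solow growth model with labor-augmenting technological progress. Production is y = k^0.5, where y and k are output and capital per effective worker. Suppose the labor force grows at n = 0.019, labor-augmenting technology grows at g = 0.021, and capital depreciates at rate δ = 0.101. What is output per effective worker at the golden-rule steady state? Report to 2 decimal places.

y_gold ≈ 3.55

The effective depreciation rate is n + g + δ = 0.019 + 0.021 + 0.101 = 0.141.
Golden rule sets MPK = n+g+δ: 0.5·k^(0.5−1) = 0.141, so k_gold = (0.5/0.141)^(1/0.5) ≈ 12.5748.
Output: y_gold = k_gold^0.5 = 12.5748^0.5 ≈ 3.5461.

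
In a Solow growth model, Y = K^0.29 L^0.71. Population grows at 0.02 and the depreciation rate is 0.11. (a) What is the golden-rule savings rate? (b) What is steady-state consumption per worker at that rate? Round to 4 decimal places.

Capital per worker breaks even when investment replaces (n + δ)·k; here n + δ = 0.13.
For Cobb-Douglas, s_gold equals capital's share: s_gold = 0.29.
Golden rule sets MPK = n+δ: 0.29·k^(0.29−1) = 0.13, so k_gold = (0.29/0.13)^(1/0.71) ≈ 3.0959.
y_gold = 3.0959^0.29 ≈ 1.3878; c_gold = (1−0.29)·y_gold ≈ 0.9853.

(a) s_gold = 0.2900; (b) c_gold ≈ 0.9853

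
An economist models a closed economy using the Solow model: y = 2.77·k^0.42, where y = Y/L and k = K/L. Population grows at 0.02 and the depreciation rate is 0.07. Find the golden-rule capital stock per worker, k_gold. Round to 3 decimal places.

k_gold ≈ 82.481

n + δ = 0.02 + 0.07 = 0.09.
At the golden rule the marginal product of capital equals n+δ: 0.42·2.77·k^(0.42−1) = 0.09. Solving, k_gold = (0.42·2.77/0.09)^(1/0.58) ≈ 82.4814.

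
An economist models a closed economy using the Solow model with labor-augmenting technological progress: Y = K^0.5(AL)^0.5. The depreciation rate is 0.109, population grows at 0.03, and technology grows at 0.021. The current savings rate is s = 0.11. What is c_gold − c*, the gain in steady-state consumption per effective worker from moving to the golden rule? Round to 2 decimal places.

Capital per effective worker breaks even when investment replaces (n + g + δ)·k; here n + g + δ = 0.16.
Current steady state (s = 0.11): k* = (0.11/0.16)^(1/0.5) ≈ 0.4727, y* = 0.4727^0.5 ≈ 0.6875, c* = (1−0.11)·0.6875 ≈ 0.6119.
Maximizing c = f(k) − (n+g+δ)·k gives f'(k) = n+g+δ, i.e. 0.5·k^(0.5−1) = 0.16, so k_gold = (0.5/0.16)^(1/0.5) ≈ 9.7656.
y_gold = 9.7656^0.5 ≈ 3.1250, c_gold = y_gold − 0.16·k_gold ≈ 1.5625.
Gain: Δc = 1.5625 − 0.6119 ≈ 0.9506.

Δc ≈ 0.95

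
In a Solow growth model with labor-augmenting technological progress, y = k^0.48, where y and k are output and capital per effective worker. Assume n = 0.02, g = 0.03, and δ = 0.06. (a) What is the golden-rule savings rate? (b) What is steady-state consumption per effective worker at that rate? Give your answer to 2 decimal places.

(a) s_gold = 0.48; (b) c_gold ≈ 2.03

The effective depreciation rate is n + g + δ = 0.02 + 0.03 + 0.06 = 0.11.
For Cobb-Douglas, s_gold equals capital's share: s_gold = 0.48.
Golden rule sets MPK = n+g+δ: 0.48·k^(0.48−1) = 0.11, so k_gold = (0.48/0.11)^(1/0.52) ≈ 17.0011.
y_gold = 17.0011^0.48 ≈ 3.8961; c_gold = (1−0.48)·y_gold ≈ 2.0260.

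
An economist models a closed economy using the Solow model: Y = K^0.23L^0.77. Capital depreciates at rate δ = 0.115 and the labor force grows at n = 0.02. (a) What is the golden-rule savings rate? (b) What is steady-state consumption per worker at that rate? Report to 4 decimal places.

(a) s_gold = 0.2300; (b) c_gold ≈ 0.9028

Capital per worker breaks even when investment replaces (n + δ)·k; here n + δ = 0.135.
For Cobb-Douglas, s_gold equals capital's share: s_gold = 0.23.
At the golden rule the marginal product of capital equals n+δ: 0.23·k^(0.23−1) = 0.135. Solving, k_gold = (0.23/0.135)^(1/0.77) ≈ 1.9976.
y_gold = 1.9976^0.23 ≈ 1.1725; c_gold = (1−0.23)·y_gold ≈ 0.9028.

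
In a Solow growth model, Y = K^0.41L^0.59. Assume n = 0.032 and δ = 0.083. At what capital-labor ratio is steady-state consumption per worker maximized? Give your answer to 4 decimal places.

n + δ = 0.032 + 0.083 = 0.115.
At the golden rule the marginal product of capital equals n+δ: 0.41·k^(0.41−1) = 0.115. Solving, k_gold = (0.41/0.115)^(1/0.59) ≈ 8.6246.

k_gold ≈ 8.6246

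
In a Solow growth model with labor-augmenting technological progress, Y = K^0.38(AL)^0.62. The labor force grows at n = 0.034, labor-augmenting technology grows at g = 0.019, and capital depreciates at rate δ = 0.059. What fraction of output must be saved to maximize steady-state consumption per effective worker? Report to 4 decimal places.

s_gold = 0.3800

Capital per effective worker breaks even when investment replaces (n + g + δ)·k; here n + g + δ = 0.112.
At the golden rule MPK = n+g+δ, and in any Cobb-Douglas steady state s = (n+g+δ)·k/y = MPK·k/y = capital's share 0.38.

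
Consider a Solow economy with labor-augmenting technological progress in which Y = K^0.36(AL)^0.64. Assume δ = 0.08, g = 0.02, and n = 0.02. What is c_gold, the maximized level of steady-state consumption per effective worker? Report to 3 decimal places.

Capital per effective worker breaks even when investment replaces (n + g + δ)·k; here n + g + δ = 0.12.
Maximizing c = f(k) − (n+g+δ)·k gives f'(k) = n+g+δ, i.e. 0.36·k^(0.36−1) = 0.12, so k_gold = (0.36/0.12)^(1/0.64) ≈ 5.5655.
y_gold = 5.5655^0.36 ≈ 1.8552.
c_gold = y_gold − (n+g+δ)·k_gold = 1.8552 − 0.12·5.5655 ≈ 1.1873.

c_gold ≈ 1.187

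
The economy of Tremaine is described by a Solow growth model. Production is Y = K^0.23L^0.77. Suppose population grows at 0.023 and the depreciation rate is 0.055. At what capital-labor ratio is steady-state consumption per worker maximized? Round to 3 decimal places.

n + δ = 0.023 + 0.055 = 0.078.
At the golden rule the marginal product of capital equals n+δ: 0.23·k^(0.23−1) = 0.078. Solving, k_gold = (0.23/0.078)^(1/0.77) ≈ 4.0730.

k_gold ≈ 4.073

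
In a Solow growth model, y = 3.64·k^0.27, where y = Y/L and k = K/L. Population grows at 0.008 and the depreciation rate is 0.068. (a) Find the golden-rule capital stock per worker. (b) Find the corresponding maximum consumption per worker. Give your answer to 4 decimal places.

(a) k_gold ≈ 33.3281; (b) c_gold ≈ 6.8483

Capital per worker breaks even when investment replaces (n + δ)·k; here n + δ = 0.076.
Maximizing c = f(k) − (n+δ)·k gives f'(k) = n+δ, i.e. 0.27·3.64·k^(0.27−1) = 0.076, so k_gold = (0.27·3.64/0.076)^(1/0.73) ≈ 33.3281.
y_gold = 3.64·33.3281^0.27 ≈ 9.3812; c_gold = y_gold − 0.076·k_gold ≈ 6.8483.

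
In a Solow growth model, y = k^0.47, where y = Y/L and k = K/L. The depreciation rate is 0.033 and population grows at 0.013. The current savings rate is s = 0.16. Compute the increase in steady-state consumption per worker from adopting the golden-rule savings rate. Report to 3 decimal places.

Break-even investment rate: n + δ = 0.013 + 0.033 = 0.046.
Current steady state (s = 0.16): k* = (0.16/0.046)^(1/0.53) ≈ 10.5060, y* = 10.5060^0.47 ≈ 3.0205, c* = (1−0.16)·3.0205 ≈ 2.5372.
Golden rule sets MPK = n+δ: 0.47·k^(0.47−1) = 0.046, so k_gold = (0.47/0.046)^(1/0.53) ≈ 80.2445.
y_gold = 80.2445^0.47 ≈ 7.8537, c_gold = y_gold − 0.046·k_gold ≈ 4.1625.
Gain: Δc = 4.1625 − 2.5372 ≈ 1.6253.

Δc ≈ 1.625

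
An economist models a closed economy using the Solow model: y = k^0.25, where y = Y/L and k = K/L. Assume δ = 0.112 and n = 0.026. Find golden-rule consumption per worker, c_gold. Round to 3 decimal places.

n + δ = 0.026 + 0.112 = 0.138.
Setting f'(k) = n+δ gives 0.25·k^(0.25−1) = 0.138, hence k_gold = (0.25/0.138)^(1/0.75) ≈ 2.2084.
y_gold = 2.2084^0.25 ≈ 1.2190.
c_gold = y_gold − (n+δ)·k_gold = 1.2190 − 0.138·2.2084 ≈ 0.9143.

c_gold ≈ 0.914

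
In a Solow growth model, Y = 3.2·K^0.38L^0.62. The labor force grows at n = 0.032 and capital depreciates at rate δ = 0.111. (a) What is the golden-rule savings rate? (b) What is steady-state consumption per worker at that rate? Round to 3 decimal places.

(a) s_gold = 0.380; (b) c_gold ≈ 7.367

The effective depreciation rate is n + δ = 0.032 + 0.111 = 0.143.
For Cobb-Douglas, s_gold equals capital's share: s_gold = 0.38.
Golden rule sets MPK = n+δ: 0.38·3.2·k^(0.38−1) = 0.143, so k_gold = (0.38·3.2/0.143)^(1/0.62) ≈ 31.5755.
y_gold = 3.2·31.5755^0.38 ≈ 11.8824; c_gold = (1−0.38)·y_gold ≈ 7.3671.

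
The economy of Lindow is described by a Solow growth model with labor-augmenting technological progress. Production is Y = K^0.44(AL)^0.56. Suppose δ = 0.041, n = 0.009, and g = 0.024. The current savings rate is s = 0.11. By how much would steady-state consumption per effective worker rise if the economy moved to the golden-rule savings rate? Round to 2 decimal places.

Δc ≈ 1.06

The effective depreciation rate is n + g + δ = 0.009 + 0.024 + 0.041 = 0.074.
Current steady state (s = 0.11): k* = (0.11/0.074)^(1/0.56) ≈ 2.0297, y* = 2.0297^0.44 ≈ 1.3654, c* = (1−0.11)·1.3654 ≈ 1.2152.
At the golden rule the marginal product of capital equals n+g+δ: 0.44·k^(0.44−1) = 0.074. Solving, k_gold = (0.44/0.074)^(1/0.56) ≈ 24.1289.
y_gold = 24.1289^0.44 ≈ 4.0580, c_gold = y_gold − 0.074·k_gold ≈ 2.2725.
Gain: Δc = 2.2725 − 1.2152 ≈ 1.0573.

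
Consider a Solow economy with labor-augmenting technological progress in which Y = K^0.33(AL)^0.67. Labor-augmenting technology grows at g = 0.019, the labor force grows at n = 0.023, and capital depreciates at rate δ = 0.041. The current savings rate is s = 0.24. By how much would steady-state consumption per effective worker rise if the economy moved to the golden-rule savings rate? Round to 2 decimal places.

Break-even investment rate: n + g + δ = 0.023 + 0.019 + 0.041 = 0.083.
Current steady state (s = 0.24): k* = (0.24/0.083)^(1/0.67) ≈ 4.8782, y* = 4.8782^0.33 ≈ 1.6870, c* = (1−0.24)·1.6870 ≈ 1.2822.
Golden rule sets MPK = n+g+δ: 0.33·k^(0.33−1) = 0.083, so k_gold = (0.33/0.083)^(1/0.67) ≈ 7.8466.
y_gold = 7.8466^0.33 ≈ 1.9735, c_gold = y_gold − 0.083·k_gold ≈ 1.3223.
Gain: Δc = 1.3223 − 1.2822 ≈ 0.0401.

Δc ≈ 0.04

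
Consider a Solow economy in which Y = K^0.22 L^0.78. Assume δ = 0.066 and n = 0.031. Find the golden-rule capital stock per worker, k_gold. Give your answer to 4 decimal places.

Capital per worker breaks even when investment replaces (n + δ)·k; here n + δ = 0.097.
Maximizing c = f(k) − (n+δ)·k gives f'(k) = n+δ, i.e. 0.22·k^(0.22−1) = 0.097, so k_gold = (0.22/0.097)^(1/0.78) ≈ 2.8573.

k_gold ≈ 2.8573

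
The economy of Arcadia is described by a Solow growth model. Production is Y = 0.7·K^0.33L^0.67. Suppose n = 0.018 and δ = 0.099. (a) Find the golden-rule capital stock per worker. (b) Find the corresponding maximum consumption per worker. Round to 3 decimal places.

Break-even investment rate: n + δ = 0.018 + 0.099 = 0.117.
Maximizing c = f(k) − (n+δ)·k gives f'(k) = n+δ, i.e. 0.33·0.7·k^(0.33−1) = 0.117, so k_gold = (0.33·0.7/0.117)^(1/0.67) ≈ 2.7602.
y_gold = 0.7·2.7602^0.33 ≈ 0.9786; c_gold = y_gold − 0.117·k_gold ≈ 0.6557.

(a) k_gold ≈ 2.760; (b) c_gold ≈ 0.656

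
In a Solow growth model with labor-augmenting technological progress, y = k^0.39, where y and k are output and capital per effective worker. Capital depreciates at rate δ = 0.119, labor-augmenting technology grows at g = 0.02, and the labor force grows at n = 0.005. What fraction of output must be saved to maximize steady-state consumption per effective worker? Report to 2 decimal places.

s_gold = 0.39

Capital per effective worker breaks even when investment replaces (n + g + δ)·k; here n + g + δ = 0.144.
At the golden rule MPK = n+g+δ, and in any Cobb-Douglas steady state s = (n+g+δ)·k/y = MPK·k/y = capital's share 0.39.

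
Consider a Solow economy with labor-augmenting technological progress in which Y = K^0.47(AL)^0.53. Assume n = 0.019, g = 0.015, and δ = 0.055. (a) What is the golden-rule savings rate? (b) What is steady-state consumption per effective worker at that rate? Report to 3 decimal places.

Break-even investment rate: n + g + δ = 0.019 + 0.015 + 0.055 = 0.089.
For Cobb-Douglas, s_gold equals capital's share: s_gold = 0.47.
At the golden rule the marginal product of capital equals n+g+δ: 0.47·k^(0.47−1) = 0.089. Solving, k_gold = (0.47/0.089)^(1/0.53) ≈ 23.0993.
y_gold = 23.0993^0.47 ≈ 4.3741; c_gold = (1−0.47)·y_gold ≈ 2.3183.

(a) s_gold = 0.470; (b) c_gold ≈ 2.318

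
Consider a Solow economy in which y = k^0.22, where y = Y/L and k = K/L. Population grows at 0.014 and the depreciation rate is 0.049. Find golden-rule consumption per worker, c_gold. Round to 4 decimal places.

c_gold ≈ 1.1099

Break-even investment rate: n + δ = 0.014 + 0.049 = 0.063.
Setting f'(k) = n+δ gives 0.22·k^(0.22−1) = 0.063, hence k_gold = (0.22/0.063)^(1/0.78) ≈ 4.9689.
y_gold = 4.9689^0.22 ≈ 1.4229.
c_gold = y_gold − (n+δ)·k_gold = 1.4229 − 0.063·4.9689 ≈ 1.1099.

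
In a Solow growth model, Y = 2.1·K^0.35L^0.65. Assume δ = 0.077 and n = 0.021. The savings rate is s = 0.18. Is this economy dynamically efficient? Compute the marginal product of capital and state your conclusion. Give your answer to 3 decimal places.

dynamically efficient; MPK ≈ 0.191

The effective depreciation rate is n + δ = 0.021 + 0.077 = 0.098.
Steady-state k*: s·A·k^0.35 = 0.098·k gives k* = (0.18·2.1/0.098)^(1/0.65) ≈ 7.9790.
MPK = 0.35·2.1·7.9790^(-0.65) ≈ 0.1906.
MPK > n+δ = 0.098, so the economy is dynamically efficient (under-saving).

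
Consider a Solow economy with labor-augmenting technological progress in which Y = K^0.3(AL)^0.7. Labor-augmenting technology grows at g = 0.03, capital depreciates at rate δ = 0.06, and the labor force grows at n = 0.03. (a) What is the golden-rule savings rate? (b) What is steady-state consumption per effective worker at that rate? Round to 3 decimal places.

Break-even investment rate: n + g + δ = 0.03 + 0.03 + 0.06 = 0.12.
For Cobb-Douglas, s_gold equals capital's share: s_gold = 0.3.
At the golden rule the marginal product of capital equals n+g+δ: 0.3·k^(0.3−1) = 0.12. Solving, k_gold = (0.3/0.12)^(1/0.7) ≈ 3.7024.
y_gold = 3.7024^0.3 ≈ 1.4810; c_gold = (1−0.3)·y_gold ≈ 1.0367.

(a) s_gold = 0.300; (b) c_gold ≈ 1.037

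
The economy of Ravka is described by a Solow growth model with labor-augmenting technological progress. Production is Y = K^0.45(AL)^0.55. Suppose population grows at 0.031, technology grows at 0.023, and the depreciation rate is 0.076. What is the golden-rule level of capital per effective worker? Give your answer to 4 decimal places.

k_gold ≈ 9.5607

The effective depreciation rate is n + g + δ = 0.031 + 0.023 + 0.076 = 0.13.
Maximizing c = f(k) − (n+g+δ)·k gives f'(k) = n+g+δ, i.e. 0.45·k^(0.45−1) = 0.13, so k_gold = (0.45/0.13)^(1/0.55) ≈ 9.5607.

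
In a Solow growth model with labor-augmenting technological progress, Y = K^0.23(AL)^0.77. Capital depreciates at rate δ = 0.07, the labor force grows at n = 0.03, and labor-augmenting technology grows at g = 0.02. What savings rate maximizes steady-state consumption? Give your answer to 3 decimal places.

Break-even investment rate: n + g + δ = 0.03 + 0.02 + 0.07 = 0.12.
At the golden rule MPK = n+g+δ, and in any Cobb-Douglas steady state s = (n+g+δ)·k/y = MPK·k/y = capital's share 0.23.

s_gold = 0.230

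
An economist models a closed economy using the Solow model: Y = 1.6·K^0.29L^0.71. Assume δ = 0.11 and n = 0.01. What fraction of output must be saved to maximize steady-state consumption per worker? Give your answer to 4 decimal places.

s_gold = 0.2900

Capital per worker breaks even when investment replaces (n + δ)·k; here n + δ = 0.12.
At the golden rule MPK = n+δ, and in any Cobb-Douglas steady state s = (n+δ)·k/y = MPK·k/y = capital's share 0.29.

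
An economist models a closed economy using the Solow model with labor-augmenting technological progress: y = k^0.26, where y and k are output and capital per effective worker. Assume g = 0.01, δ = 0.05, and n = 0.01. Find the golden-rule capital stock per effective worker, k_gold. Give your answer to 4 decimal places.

k_gold ≈ 5.8898

Break-even investment rate: n + g + δ = 0.01 + 0.01 + 0.05 = 0.07.
Maximizing c = f(k) − (n+g+δ)·k gives f'(k) = n+g+δ, i.e. 0.26·k^(0.26−1) = 0.07, so k_gold = (0.26/0.07)^(1/0.74) ≈ 5.8898.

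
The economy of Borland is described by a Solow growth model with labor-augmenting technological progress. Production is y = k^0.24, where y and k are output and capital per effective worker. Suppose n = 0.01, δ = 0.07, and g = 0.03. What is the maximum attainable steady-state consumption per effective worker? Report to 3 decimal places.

Capital per effective worker breaks even when investment replaces (n + g + δ)·k; here n + g + δ = 0.11.
At the golden rule the marginal product of capital equals n+g+δ: 0.24·k^(0.24−1) = 0.11. Solving, k_gold = (0.24/0.11)^(1/0.76) ≈ 2.7913.
y_gold = 2.7913^0.24 ≈ 1.2794.
c_gold = y_gold − (n+g+δ)·k_gold = 1.2794 − 0.11·2.7913 ≈ 0.9723.

c_gold ≈ 0.972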